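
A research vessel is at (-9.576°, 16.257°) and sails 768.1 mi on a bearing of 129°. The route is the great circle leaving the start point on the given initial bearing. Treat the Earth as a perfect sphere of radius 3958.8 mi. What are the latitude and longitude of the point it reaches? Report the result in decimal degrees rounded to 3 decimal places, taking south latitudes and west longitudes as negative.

latitude -16.432°, longitude 25.245°

δ = 768.1/3958.8 = 0.194023 rad (11.1167°).
With φ₁ = -9.576° = -0.167133 rad and θ = 129° = 2.251475 rad:
Applying the spherical law of cosines for sides, sin φ₂ = sin φ₁ cos δ + cos φ₁ sin δ cos θ = -0.282882, so φ₂ = -16.432°.
Then Δλ = atan2(0.147752, 0.934177) = 0.156864 rad, from sin θ sin δ cos φ₁ over cos δ − sin φ₁ sin φ₂.
λ₂ = λ₁ + Δλ = 25.245°.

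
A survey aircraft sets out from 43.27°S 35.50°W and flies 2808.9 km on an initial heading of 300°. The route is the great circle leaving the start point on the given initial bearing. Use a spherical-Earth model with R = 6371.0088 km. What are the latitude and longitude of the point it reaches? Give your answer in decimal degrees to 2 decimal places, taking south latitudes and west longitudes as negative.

latitude -27.68°, longitude -60.17°

Central angle δ = d/R = 0.440888 rad.
Start latitude φ₁ = -0.755204 rad; initial bearing θ = 5.235988 rad.
Applying the spherical law of cosines for sides, sin φ₂ = sin φ₁ cos δ + cos φ₁ sin δ cos θ = -0.464529, so φ₂ = -27.68°.
Δλ = atan2( sin θ sin δ cos φ₁ , cos δ − sin φ₁ sin φ₂ ) = atan2(-0.269096, 0.585968) = -0.430505 rad = -24.67°.
Hence λ₂ = -35.50° + -24.67° = -60.17°.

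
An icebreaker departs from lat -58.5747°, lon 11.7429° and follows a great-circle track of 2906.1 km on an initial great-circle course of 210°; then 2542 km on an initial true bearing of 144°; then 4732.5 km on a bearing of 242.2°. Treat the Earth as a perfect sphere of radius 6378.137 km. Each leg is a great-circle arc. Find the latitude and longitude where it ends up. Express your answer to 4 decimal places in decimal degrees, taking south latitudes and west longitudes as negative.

Apply the spherical direct solution leg by leg, carrying full precision between legs.
Leg 1: from (-58.5747°, 11.7429°), δ = 2906.1/6378.137 = 0.455635 rad, θ = 210° → φ = -74.7868°, λ = -45.2328°.
Leg 2: from (-74.7868°, -45.2328°), δ = 2542/6378.137 = 0.398549 rad, θ = 144° → φ = -76.3403°, λ = 59.7661°.
Leg 3: from (-76.3403°, 59.7661°), δ = 4732.5/6378.137 = 0.741988 rad, θ = 242.2° → φ = -52.2514°, λ = -42.7022°.

latitude -52.2514°, longitude -42.7022°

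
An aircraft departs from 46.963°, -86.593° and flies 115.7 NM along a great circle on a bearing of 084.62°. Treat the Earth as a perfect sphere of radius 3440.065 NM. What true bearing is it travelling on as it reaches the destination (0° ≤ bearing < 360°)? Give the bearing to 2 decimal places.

Angular distance δ = d/R = 115.7 / 3440.065 = 0.033633 rad.
Converting: φ₁ = 0.819659 rad, θ = 1.476898 rad.
Destination latitude: φ₂ = arcsin( sin φ₁ cos δ + cos φ₁ sin δ cos θ ) = arcsin(0.732652) = 47.109°.
For the longitude increment, Δλ = atan2( sin θ sin δ cos φ₁, cos δ − sin φ₁ sin φ₂ ) = atan2(0.022848, 0.463930) = 2.819°.
Hence λ₂ = -86.593° + 2.819° = -83.774°.
The forward bearing on arrival equals the back-azimuth from the destination plus 180°.
Back-azimuth from P₂ (47.11°, -83.77°) to P₁ (46.96°, -86.59°), with Δλ' = λ₁ − λ₂ = -2.82°: atan2( sin Δλ' cos φ₁ , cos φ₂ sin φ₁ − sin φ₂ cos φ₁ cos Δλ' ) = 266.68°.
Final bearing = (266.68° + 180°) mod 360° = 86.68°.

final bearing 86.68°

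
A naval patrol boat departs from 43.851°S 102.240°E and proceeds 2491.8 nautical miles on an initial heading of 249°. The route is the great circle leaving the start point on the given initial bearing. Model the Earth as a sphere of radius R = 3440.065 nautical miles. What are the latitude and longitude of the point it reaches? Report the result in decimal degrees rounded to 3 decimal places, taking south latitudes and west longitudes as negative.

latitude -43.638°, longitude 43.502°

The arc subtends δ = 2491.8/3440.065 = 0.724347 rad at the centre.
Converting: φ₁ = -0.765344 rad, θ = 4.345870 rad.
Applying the spherical law of cosines for sides, sin φ₂ = sin φ₁ cos δ + cos φ₁ sin δ cos θ = -0.690100, so φ₂ = -43.638°.
Δλ = atan2( sin θ sin δ cos φ₁ , cos δ − sin φ₁ sin φ₂ ) = atan2(-0.446124, 0.270841) = -1.025174 rad = -58.738°.
λ₂ = 102.240° + -58.738° = 43.502°.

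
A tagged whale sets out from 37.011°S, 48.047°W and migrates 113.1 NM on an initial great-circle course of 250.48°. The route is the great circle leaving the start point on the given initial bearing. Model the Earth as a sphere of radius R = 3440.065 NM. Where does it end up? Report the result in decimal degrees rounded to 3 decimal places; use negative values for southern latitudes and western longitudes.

δ = 113.1/3440.065 = 0.032877 rad (1.8837°).
Converting: φ₁ = -0.645964 rad, θ = 4.371701 rad.
Applying the spherical law of cosines for sides, sin φ₂ = sin φ₁ cos δ + cos φ₁ sin δ cos θ = -0.610414, so φ₂ = -37.619°.
Then Δλ = atan2(-0.024740, 0.632010) = -0.039125 rad, from sin θ sin δ cos φ₁ over cos δ − sin φ₁ sin φ₂.
λ₂ = -48.047° + -2.242° = -50.289°.

latitude -37.619°, longitude -50.289°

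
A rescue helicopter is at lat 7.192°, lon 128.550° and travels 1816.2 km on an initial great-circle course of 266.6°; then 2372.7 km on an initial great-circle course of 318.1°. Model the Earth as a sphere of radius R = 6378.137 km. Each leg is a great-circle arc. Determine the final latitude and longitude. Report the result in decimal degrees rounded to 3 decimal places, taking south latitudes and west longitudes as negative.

Apply the spherical direct solution leg by leg, carrying full precision between legs.
Leg 1: from (7.192°, 128.550°), δ = 1816.2/6378.137 = 0.284754 rad, θ = 266.6° → φ = 5.948°, λ = 112.174°.
Leg 2: from (5.948°, 112.174°), δ = 2372.7/6378.137 = 0.372005 rad, θ = 318.1° → φ = 21.446°, λ = 97.056°.

latitude 21.446°, longitude 97.056°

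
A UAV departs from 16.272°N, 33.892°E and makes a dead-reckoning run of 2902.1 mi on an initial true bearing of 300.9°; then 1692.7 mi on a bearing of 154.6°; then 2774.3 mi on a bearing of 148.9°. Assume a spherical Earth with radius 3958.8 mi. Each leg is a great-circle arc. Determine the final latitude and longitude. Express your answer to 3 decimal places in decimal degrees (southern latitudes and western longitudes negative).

Apply the spherical direct solution leg by leg, carrying full precision between legs.
Leg 1: from (16.272°, 33.892°), δ = 2902.1/3958.8 = 0.733076 rad, θ = 300.9° → φ = 32.554°, λ = -9.046°.
Leg 2: from (32.554°, -9.046°), δ = 1692.7/3958.8 = 0.427579 rad, θ = 154.6° → φ = 10.016°, λ = 1.360°.
Leg 3: from (10.016°, 1.360°), δ = 2774.3/3958.8 = 0.700793 rad, θ = 148.9° → φ = -24.255°, λ = 22.787°.

latitude -24.255°, longitude 22.787°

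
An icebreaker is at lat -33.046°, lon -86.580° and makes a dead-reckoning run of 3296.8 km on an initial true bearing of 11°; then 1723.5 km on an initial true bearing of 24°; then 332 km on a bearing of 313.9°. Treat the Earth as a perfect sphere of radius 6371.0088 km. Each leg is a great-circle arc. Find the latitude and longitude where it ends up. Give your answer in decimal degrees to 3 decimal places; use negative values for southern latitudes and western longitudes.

Apply the spherical direct solution leg by leg, carrying full precision between legs.
Leg 1: from (-33.046°, -86.580°), δ = 3296.8/6371.0088 = 0.517469 rad, θ = 11° → φ = -3.835°, λ = -81.152°.
Leg 2: from (-3.835°, -81.152°), δ = 1723.5/6371.0088 = 0.270522 rad, θ = 24° → φ = 10.320°, λ = -74.809°.
Leg 3: from (10.320°, -74.809°), δ = 332/6371.0088 = 0.052111 rad, θ = 313.9° → φ = 12.382°, λ = -77.011°.

latitude 12.382°, longitude -77.011°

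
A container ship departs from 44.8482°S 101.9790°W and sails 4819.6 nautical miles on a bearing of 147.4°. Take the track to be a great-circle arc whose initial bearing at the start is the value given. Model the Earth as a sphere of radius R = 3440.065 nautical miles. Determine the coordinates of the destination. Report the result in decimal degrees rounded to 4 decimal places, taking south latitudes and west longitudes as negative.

latitude -45.0602°, longitude 29.2768°

δ = 4819.6/3440.065 = 1.401020 rad (80.2725°).
Converting: φ₁ = -0.782749 rad, θ = 2.572615 rad.
Destination latitude: φ₂ = arcsin( sin φ₁ cos δ + cos φ₁ sin δ cos θ ) = arcsin(-0.707850) = -45.0602°.
Then Δλ = atan2(0.376485, -0.330236) = 2.290846 rad, from sin θ sin δ cos φ₁ over cos δ − sin φ₁ sin φ₂.
Hence λ₂ = -101.9790° + 131.2558° = 29.2768°.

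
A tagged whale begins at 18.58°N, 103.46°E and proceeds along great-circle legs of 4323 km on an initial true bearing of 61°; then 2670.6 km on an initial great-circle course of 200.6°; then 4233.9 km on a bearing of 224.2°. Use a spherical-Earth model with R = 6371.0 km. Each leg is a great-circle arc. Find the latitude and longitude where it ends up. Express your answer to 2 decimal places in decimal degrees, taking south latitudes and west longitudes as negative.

latitude -17.65°, longitude 108.87°

Apply the spherical direct solution leg by leg, carrying full precision between legs.
Leg 1: from (18.58°, 103.46°), δ = 4323/6371 = 0.678543 rad, θ = 61° → φ = 32.44°, λ = 144.04°.
Leg 2: from (32.44°, 144.04°), δ = 2670.6/6371 = 0.419181 rad, θ = 200.6° → φ = 9.70°, λ = 135.69°.
Leg 3: from (9.70°, 135.69°), δ = 4233.9/6371 = 0.664558 rad, θ = 224.2° → φ = -17.65°, λ = 108.87°.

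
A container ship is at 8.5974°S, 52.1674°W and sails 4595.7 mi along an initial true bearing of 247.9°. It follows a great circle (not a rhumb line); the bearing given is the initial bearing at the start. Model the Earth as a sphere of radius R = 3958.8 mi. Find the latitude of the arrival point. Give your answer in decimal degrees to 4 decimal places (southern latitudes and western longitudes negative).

latitude -23.6254°

δ = 4595.7/3958.8 = 1.160882 rad (66.5136°).
With φ₁ = -8.5974° = -0.150053 rad and θ = 247.9° = 4.326671 rad:
sin φ₂ = sin φ₁ cos δ + cos φ₁ sin δ cos θ = (-0.149490)(0.398531) + (0.988763)(0.917155)(-0.376224) = -0.400755
φ₂ = asin(-0.400755) = -0.412341 rad = -23.6254°.
For the longitude increment, Δλ = atan2( sin θ sin δ cos φ₁, cos δ − sin φ₁ sin φ₂ ) = atan2(-0.840222, 0.338622) = -68.0498°.
λ₂ = -52.1674° + -68.0498° = -120.2172°.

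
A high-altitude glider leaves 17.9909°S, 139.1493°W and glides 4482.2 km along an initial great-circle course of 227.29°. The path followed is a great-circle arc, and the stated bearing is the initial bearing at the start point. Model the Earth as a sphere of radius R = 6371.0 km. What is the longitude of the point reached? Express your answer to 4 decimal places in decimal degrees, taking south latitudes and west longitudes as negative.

δ = 4482.2/6371 = 0.703532 rad (40.3094°).
Start latitude φ₁ = -0.314000 rad; initial bearing θ = 3.966959 rad.
sin φ₂ = sin φ₁ cos δ + cos φ₁ sin δ cos θ = (-0.308866)(0.762562) + (0.951106)(0.646915)(-0.678288) = -0.652869
φ₂ = asin(-0.652869) = -0.711366 rad = -40.7583°.
Then Δλ = atan2(-0.452109, 0.560913) = -0.678402 rad, from sin θ sin δ cos φ₁ over cos δ − sin φ₁ sin φ₂.
λ₂ = -139.1493° + -38.8696° = -178.0189°.

longitude -178.0189°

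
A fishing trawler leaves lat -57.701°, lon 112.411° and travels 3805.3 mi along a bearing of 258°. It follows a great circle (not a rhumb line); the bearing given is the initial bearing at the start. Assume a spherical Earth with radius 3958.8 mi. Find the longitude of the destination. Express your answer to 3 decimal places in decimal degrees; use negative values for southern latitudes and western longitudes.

longitude 33.819°

Central angle δ = d/R = 0.961226 rad.
Converting: φ₁ = -1.007072 rad, θ = 4.502949 rad.
sin φ₂ = sin φ₁ cos δ + cos φ₁ sin δ cos θ = (-0.845271)(0.572516) + (0.534338)(0.819894)(-0.207912) = -0.575017
φ₂ = asin(-0.575017) = -0.612625 rad = -35.101°.
For the longitude increment, Δλ = atan2( sin θ sin δ cos φ₁, cos δ − sin φ₁ sin φ₂ ) = atan2(-0.428527, 0.086470) = -78.592°.
Hence λ₂ = 112.411° + -78.592° = 33.819°.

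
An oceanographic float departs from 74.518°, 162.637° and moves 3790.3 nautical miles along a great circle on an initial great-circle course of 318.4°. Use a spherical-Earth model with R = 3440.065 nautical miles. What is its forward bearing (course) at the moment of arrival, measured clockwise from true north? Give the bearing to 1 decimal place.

final bearing 193.0°

δ = 3790.3/3440.065 = 1.101811 rad (63.1291°).
Converting: φ₁ = 1.300584 rad, θ = 5.557128 rad.
Applying the spherical law of cosines for sides, sin φ₂ = sin φ₁ cos δ + cos φ₁ sin δ cos θ = 0.613642, so φ₂ = 37.853°.
Δλ = atan2( sin θ sin δ cos φ₁ , cos δ − sin φ₁ sin φ₂ ) = atan2(-0.158090, -0.139394) = -2.293431 rad = -131.404°.
Hence λ₂ = 162.637° + -131.404° = 31.233°.
The forward bearing on arrival equals the back-azimuth from the destination plus 180°.
Back-azimuth from P₂ (37.9°, 31.2°) to P₁ (74.5°, 162.6°), with Δλ' = λ₁ − λ₂ = 131.4°: atan2( sin Δλ' cos φ₁ , cos φ₂ sin φ₁ − sin φ₂ cos φ₁ cos Δλ' ) = 13.0°.
Final bearing = (13.0° + 180°) mod 360° = 193.0°.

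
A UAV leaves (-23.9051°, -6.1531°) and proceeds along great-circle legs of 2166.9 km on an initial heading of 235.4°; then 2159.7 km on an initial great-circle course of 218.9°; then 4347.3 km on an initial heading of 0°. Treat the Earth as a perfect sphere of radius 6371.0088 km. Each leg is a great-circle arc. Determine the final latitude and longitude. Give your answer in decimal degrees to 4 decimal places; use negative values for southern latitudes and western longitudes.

Apply the spherical direct solution leg by leg, carrying full precision between legs.
Leg 1: from (-23.9051°, -6.1531°), δ = 2166.9/6371.0088 = 0.340119 rad, θ = 235.4° → φ = -33.7239°, λ = -25.4313°.
Leg 2: from (-33.7239°, -25.4313°), δ = 2159.7/6371.0088 = 0.338989 rad, θ = 218.9° → φ = -47.6327°, λ = -43.4830°.
Leg 3: from (-47.6327°, -43.4830°), δ = 4347.3/6371.0088 = 0.682357 rad, θ = 0° → φ = -8.5365°, λ = -43.4830°.

latitude -8.5365°, longitude -43.4830°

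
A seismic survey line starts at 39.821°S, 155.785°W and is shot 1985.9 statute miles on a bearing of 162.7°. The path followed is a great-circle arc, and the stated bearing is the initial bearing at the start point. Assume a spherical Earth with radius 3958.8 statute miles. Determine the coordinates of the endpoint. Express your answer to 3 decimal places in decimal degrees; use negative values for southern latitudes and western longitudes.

latitude -66.080°, longitude -135.134°

Central angle δ = d/R = 0.501642 rad.
Converting: φ₁ = -0.695008 rad, θ = 2.839651 rad.
Destination latitude: φ₂ = arcsin( sin φ₁ cos δ + cos φ₁ sin δ cos θ ) = arcsin(-0.914112) = -66.080°.
For the longitude increment, Δλ = atan2( sin θ sin δ cos φ₁, cos δ − sin φ₁ sin φ₂ ) = atan2(0.109829, 0.291405) = 20.651°.
Hence λ₂ = -155.785° + 20.651° = -135.134°.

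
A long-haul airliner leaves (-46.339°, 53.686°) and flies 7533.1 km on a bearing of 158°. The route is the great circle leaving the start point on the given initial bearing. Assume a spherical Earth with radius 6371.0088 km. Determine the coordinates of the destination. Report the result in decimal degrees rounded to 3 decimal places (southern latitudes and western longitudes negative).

Angular distance δ = d/R = 7533.1 / 6371.0088 = 1.182403 rad.
Start latitude φ₁ = -0.808768 rad; initial bearing θ = 2.757620 rad.
Applying the spherical law of cosines for sides, sin φ₂ = sin φ₁ cos δ + cos φ₁ sin δ cos θ = -0.866409, so φ₂ = -60.044°.
Δλ = atan2( sin θ sin δ cos φ₁ , cos δ − sin φ₁ sin φ₂ ) = atan2(0.239362, -0.248090) = 2.374099 rad = 136.026°.
λ₂ = 53.686° + 136.026° = 189.712°, normalized to (−180°, 180°] → -170.288°.

latitude -60.044°, longitude -170.288°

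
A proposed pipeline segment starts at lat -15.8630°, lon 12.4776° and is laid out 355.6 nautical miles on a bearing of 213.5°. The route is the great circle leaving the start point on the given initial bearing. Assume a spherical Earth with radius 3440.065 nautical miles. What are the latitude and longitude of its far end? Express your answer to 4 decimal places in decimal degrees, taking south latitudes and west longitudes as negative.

latitude -20.7719°, longitude 8.9855°

δ = 355.6/3440.065 = 0.103370 rad (5.9227°).
Start latitude φ₁ = -0.276862 rad; initial bearing θ = 3.726278 rad.
sin φ₂ = sin φ₁ cos δ + cos φ₁ sin δ cos θ = (-0.273338)(0.994662) + (0.961918)(0.103186)(-0.833886) = -0.354648
φ₂ = asin(-0.354648) = -0.362537 rad = -20.7719°.
Then Δλ = atan2(-0.054783, 0.897723) = -0.060949 rad, from sin θ sin δ cos φ₁ over cos δ − sin φ₁ sin φ₂.
Hence λ₂ = 12.4776° + -3.4921° = 8.9855°.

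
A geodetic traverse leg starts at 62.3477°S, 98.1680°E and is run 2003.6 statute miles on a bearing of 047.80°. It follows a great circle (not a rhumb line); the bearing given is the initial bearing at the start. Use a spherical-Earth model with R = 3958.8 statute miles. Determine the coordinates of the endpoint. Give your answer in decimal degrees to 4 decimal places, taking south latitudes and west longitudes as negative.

δ = 2003.6/3958.8 = 0.506113 rad (28.9981°).
Start latitude φ₁ = -1.088173 rad; initial bearing θ = 0.834267 rad.
sin φ₂ = sin φ₁ cos δ + cos φ₁ sin δ cos θ = (-0.885780)(0.874635) + (0.464105)(0.484781)(0.671721) = -0.623605
φ₂ = asin(-0.623605) = -0.673346 rad = -38.5799°.
Δλ = atan2( sin θ sin δ cos φ₁ , cos δ − sin φ₁ sin φ₂ ) = atan2(0.166673, 0.322258) = 0.477315 rad = 27.3481°.
Hence λ₂ = 98.1680° + 27.3481° = 125.5161°.

latitude -38.5799°, longitude 125.5161°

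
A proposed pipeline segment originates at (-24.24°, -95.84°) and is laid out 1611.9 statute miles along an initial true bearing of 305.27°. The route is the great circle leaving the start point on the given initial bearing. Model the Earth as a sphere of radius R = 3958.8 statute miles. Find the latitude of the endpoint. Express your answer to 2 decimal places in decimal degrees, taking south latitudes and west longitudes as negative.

latitude -9.70°

Central angle δ = d/R = 0.407169 rad.
Start latitude φ₁ = -0.423068 rad; initial bearing θ = 5.327967 rad.
Applying the spherical law of cosines for sides, sin φ₂ = sin φ₁ cos δ + cos φ₁ sin δ cos θ = -0.168487, so φ₂ = -9.70°.
Δλ = atan2( sin θ sin δ cos φ₁ , cos δ − sin φ₁ sin φ₂ ) = atan2(-0.294814, 0.849072) = -0.334195 rad = -19.15°.
Hence λ₂ = -95.84° + -19.15° = -114.99°.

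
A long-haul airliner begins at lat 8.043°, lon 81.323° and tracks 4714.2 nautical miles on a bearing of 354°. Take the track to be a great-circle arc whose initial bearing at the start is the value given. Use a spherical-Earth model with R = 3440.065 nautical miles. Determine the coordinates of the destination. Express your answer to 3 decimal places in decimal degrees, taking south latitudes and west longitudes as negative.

latitude 83.160°, longitude 21.995°

The arc subtends δ = 4714.2/3440.065 = 1.370381 rad at the centre.
With φ₁ = 8.043° = 0.140377 rad and θ = 354° = 6.178466 rad:
sin φ₂ = sin φ₁ cos δ + cos φ₁ sin δ cos θ = (0.139916)(0.199076) + (0.990163)(0.979984)(0.994522) = 0.992883
φ₂ = asin(0.992883) = 1.451416 rad = 83.160°.
Δλ = atan2( sin θ sin δ cos φ₁ , cos δ − sin φ₁ sin φ₂ ) = atan2(-0.101429, 0.060156) = -1.035476 rad = -59.328°.
Hence λ₂ = 81.323° + -59.328° = 21.995°.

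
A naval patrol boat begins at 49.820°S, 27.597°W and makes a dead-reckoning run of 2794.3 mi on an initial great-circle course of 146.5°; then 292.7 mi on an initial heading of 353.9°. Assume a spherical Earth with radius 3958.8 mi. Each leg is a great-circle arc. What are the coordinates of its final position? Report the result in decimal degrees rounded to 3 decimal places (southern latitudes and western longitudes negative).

latitude -64.292°, longitude 49.113°

Apply the spherical direct solution leg by leg, carrying full precision between legs.
Leg 1: from (-49.820°, -27.597°), δ = 2794.3/3958.8 = 0.705845 rad, θ = 146.5° → φ = -68.508°, λ = 50.150°.
Leg 2: from (-68.508°, 50.150°), δ = 292.7/3958.8 = 0.073937 rad, θ = 353.9° → φ = -64.292°, λ = 49.113°.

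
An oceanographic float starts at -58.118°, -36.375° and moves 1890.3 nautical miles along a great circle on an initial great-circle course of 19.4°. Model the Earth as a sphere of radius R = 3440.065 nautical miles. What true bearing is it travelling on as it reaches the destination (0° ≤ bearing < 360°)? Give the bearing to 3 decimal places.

Central angle δ = d/R = 0.549495 rad.
With φ₁ = -58.118° = -1.014350 rad and θ = 19.4° = 0.338594 rad:
Destination latitude: φ₂ = arcsin( sin φ₁ cos δ + cos φ₁ sin δ cos θ ) = arcsin(-0.463955) = -27.643°.
Δλ = atan2( sin θ sin δ cos φ₁ , cos δ − sin φ₁ sin φ₂ ) = atan2(0.091624, 0.458827) = 0.197099 rad = 11.293°.
λ₂ = λ₁ + Δλ = -25.082°.
The forward bearing on arrival equals the back-azimuth from the destination plus 180°.
Back-azimuth from P₂ (-27.643°, -25.082°) to P₁ (-58.118°, -36.375°), with Δλ' = λ₁ − λ₂ = -11.293°: atan2( sin Δλ' cos φ₁ , cos φ₂ sin φ₁ − sin φ₂ cos φ₁ cos Δλ' ) = 191.423°.
Final bearing = (191.423° + 180°) mod 360° = 11.423°.

final bearing 11.423°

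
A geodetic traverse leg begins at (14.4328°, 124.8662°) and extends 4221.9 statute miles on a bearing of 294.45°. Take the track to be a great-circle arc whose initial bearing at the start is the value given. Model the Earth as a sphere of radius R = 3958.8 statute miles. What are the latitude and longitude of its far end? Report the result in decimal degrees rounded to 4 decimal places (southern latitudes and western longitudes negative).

latitude 28.1234°, longitude 60.2206°

Central angle δ = d/R = 1.066460 rad.
Converting: φ₁ = 0.251900 rad, θ = 5.139122 rad.
Destination latitude: φ₂ = arcsin( sin φ₁ cos δ + cos φ₁ sin δ cos θ ) = arcsin(0.471372) = 28.1234°.
Δλ = atan2( sin θ sin δ cos φ₁ , cos δ − sin φ₁ sin φ₂ ) = atan2(-0.771831, 0.365740) = -1.128278 rad = -64.6456°.
λ₂ = λ₁ + Δλ = 60.2206°.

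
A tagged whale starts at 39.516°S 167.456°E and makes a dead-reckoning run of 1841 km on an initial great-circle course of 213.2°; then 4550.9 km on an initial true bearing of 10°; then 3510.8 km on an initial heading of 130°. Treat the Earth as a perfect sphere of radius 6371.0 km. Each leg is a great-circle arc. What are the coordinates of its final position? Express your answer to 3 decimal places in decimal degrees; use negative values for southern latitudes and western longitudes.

latitude -30.398°, longitude -173.023°

Apply the spherical direct solution leg by leg, carrying full precision between legs.
Leg 1: from (-39.516°, 167.456°), δ = 1841/6371 = 0.288966 rad, θ = 213.2° → φ = -52.548°, λ = 152.588°.
Leg 2: from (-52.548°, 152.588°), δ = 4550.9/6371 = 0.714315 rad, θ = 10° → φ = -11.975°, λ = 159.266°.
Leg 3: from (-11.975°, 159.266°), δ = 3510.8/6371 = 0.551059 rad, θ = 130° → φ = -30.398°, λ = -173.023°.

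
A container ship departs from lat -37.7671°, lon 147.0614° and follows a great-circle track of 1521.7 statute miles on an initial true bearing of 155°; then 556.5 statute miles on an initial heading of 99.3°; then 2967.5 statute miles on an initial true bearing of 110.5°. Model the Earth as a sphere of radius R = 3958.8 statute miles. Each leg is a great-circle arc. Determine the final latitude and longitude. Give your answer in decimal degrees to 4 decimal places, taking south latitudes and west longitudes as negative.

latitude -48.1185°, longitude -108.4096°

Apply the spherical direct solution leg by leg, carrying full precision between legs.
Leg 1: from (-37.7671°, 147.0614°), δ = 1521.7/3958.8 = 0.384384 rad, θ = 155° → φ = -56.7640°, λ = 163.8681°.
Leg 2: from (-56.7640°, 163.8681°), δ = 556.5/3958.8 = 0.140573 rad, θ = 99.3° → φ = -57.2013°, λ = 178.6568°.
Leg 3: from (-57.2013°, 178.6568°), δ = 2967.5/3958.8 = 0.749596 rad, θ = 110.5° → φ = -48.1185°, λ = -108.4096°.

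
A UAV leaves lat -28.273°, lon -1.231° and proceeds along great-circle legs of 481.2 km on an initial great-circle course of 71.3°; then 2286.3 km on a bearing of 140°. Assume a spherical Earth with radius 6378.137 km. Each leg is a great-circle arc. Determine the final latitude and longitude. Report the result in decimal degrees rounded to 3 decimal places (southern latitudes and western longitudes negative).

latitude -41.471°, longitude 20.873°

Apply the spherical direct solution leg by leg, carrying full precision between legs.
Leg 1: from (-28.273°, -1.231°), δ = 481.2/6378.137 = 0.075445 rad, θ = 71.3° → φ = -26.811°, λ = 3.357°.
Leg 2: from (-26.811°, 3.357°), δ = 2286.3/6378.137 = 0.358459 rad, θ = 140° → φ = -41.471°, λ = 20.873°.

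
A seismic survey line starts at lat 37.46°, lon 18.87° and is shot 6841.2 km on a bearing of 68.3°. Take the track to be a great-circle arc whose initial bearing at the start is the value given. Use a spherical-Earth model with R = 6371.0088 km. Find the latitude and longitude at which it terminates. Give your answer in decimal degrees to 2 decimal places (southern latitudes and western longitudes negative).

δ = 6841.2/6371.0088 = 1.073802 rad (61.5243°).
With φ₁ = 37.46° = 0.653800 rad and θ = 68.3° = 1.192060 rad:
sin φ₂ = sin φ₁ cos δ + cos φ₁ sin δ cos θ = (0.608207)(0.476786) + (0.793778)(0.879019)(0.369747) = 0.547974
φ₂ = asin(0.547974) = 0.579941 rad = 33.23°.
For the longitude increment, Δλ = atan2( sin θ sin δ cos φ₁, cos δ − sin φ₁ sin φ₂ ) = atan2(0.648299, 0.143504) = 77.52°.
Hence λ₂ = 18.87° + 77.52° = 96.39°.

latitude 33.23°, longitude 96.39°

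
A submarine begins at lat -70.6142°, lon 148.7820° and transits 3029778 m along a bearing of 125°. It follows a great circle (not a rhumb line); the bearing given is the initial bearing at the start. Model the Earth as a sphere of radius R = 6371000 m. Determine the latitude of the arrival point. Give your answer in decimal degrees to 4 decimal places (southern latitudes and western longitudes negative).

latitude -67.7891°

Angular distance δ = d/R = 3029778 / 6371000 = 0.475558 rad.
Start latitude φ₁ = -1.232450 rad; initial bearing θ = 2.181662 rad.
Applying the spherical law of cosines for sides, sin φ₂ = sin φ₁ cos δ + cos φ₁ sin δ cos θ = -0.925799, so φ₂ = -67.7891°.
Δλ = atan2( sin θ sin δ cos φ₁ , cos δ − sin φ₁ sin φ₂ ) = atan2(0.124485, 0.015727) = 1.445124 rad = 82.7995°.
λ₂ = 148.7820° + 82.7995° = 231.5815°, normalized to (−180°, 180°] → -128.4185°.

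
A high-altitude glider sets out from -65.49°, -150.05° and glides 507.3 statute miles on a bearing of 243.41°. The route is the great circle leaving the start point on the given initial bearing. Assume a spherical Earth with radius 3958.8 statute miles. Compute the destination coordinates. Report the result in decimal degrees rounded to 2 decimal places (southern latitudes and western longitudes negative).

latitude -67.84°, longitude -167.69°

Angular distance δ = d/R = 507.3 / 3958.8 = 0.128145 rad.
With φ₁ = -65.49° = -1.143016 rad and θ = 243.41° = 4.248306 rad:
Destination latitude: φ₂ = arcsin( sin φ₁ cos δ + cos φ₁ sin δ cos θ ) = arcsin(-0.926158) = -67.84°.
For the longitude increment, Δλ = atan2( sin θ sin δ cos φ₁, cos δ − sin φ₁ sin φ₂ ) = atan2(-0.047408, 0.149099) = -17.64°.
Hence λ₂ = -150.05° + -17.64° = -167.69°.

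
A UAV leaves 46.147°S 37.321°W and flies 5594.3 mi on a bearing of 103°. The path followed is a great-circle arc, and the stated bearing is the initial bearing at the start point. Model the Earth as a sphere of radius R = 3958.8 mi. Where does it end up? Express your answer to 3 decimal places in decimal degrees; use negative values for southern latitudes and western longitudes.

latitude -15.494°, longitude 55.738°

δ = 5594.3/3958.8 = 1.413130 rad (80.9664°).
Start latitude φ₁ = -0.805417 rad; initial bearing θ = 1.797689 rad.
Destination latitude: φ₂ = arcsin( sin φ₁ cos δ + cos φ₁ sin δ cos θ ) = arcsin(-0.267141) = -15.494°.
Then Δλ = atan2(0.666681, -0.035627) = 1.624185 rad, from sin θ sin δ cos φ₁ over cos δ − sin φ₁ sin φ₂.
λ₂ = -37.321° + 93.059° = 55.738°.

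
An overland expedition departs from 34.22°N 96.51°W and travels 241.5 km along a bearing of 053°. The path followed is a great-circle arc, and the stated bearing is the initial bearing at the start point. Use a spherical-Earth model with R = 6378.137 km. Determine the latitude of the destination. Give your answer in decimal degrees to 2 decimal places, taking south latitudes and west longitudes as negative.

δ = 241.5/6378.137 = 0.037864 rad (2.1694°).
With φ₁ = 34.22° = 0.597252 rad and θ = 53° = 0.925025 rad:
Applying the spherical law of cosines for sides, sin φ₂ = sin φ₁ cos δ + cos φ₁ sin δ cos θ = 0.580807, so φ₂ = 35.51°.
For the longitude increment, Δλ = atan2( sin θ sin δ cos φ₁, cos δ − sin φ₁ sin φ₂ ) = atan2(0.024998, 0.672654) = 2.13°.
λ₂ = -96.51° + 2.13° = -94.38°.

latitude 35.51°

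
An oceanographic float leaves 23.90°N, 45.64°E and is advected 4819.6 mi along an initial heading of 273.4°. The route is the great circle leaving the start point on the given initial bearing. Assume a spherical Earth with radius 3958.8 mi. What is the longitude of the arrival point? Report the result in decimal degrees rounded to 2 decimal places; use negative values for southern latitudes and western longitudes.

longitude -26.94°

δ = 4819.6/3958.8 = 1.217440 rad (69.7542°).
Start latitude φ₁ = 0.417134 rad; initial bearing θ = 4.771730 rad.
Destination latitude: φ₂ = arcsin( sin φ₁ cos δ + cos φ₁ sin δ cos θ ) = arcsin(0.191070) = 11.02°.
For the longitude increment, Δλ = atan2( sin θ sin δ cos φ₁, cos δ − sin φ₁ sin φ₂ ) = atan2(-0.856258, 0.268639) = -72.58°.
λ₂ = 45.64° + -72.58° = -26.94°.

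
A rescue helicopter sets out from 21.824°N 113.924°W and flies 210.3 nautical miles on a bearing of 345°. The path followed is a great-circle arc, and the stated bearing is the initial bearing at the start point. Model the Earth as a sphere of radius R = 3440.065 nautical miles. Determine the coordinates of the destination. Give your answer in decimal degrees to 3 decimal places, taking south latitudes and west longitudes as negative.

latitude 25.204°, longitude -114.925°

Angular distance δ = d/R = 210.3 / 3440.065 = 0.061133 rad.
Start latitude φ₁ = 0.380901 rad; initial bearing θ = 6.021386 rad.
sin φ₂ = sin φ₁ cos δ + cos φ₁ sin δ cos θ = (0.371757)(0.998132) + (0.928330)(0.061094)(0.965926) = 0.425846
φ₂ = asin(0.425846) = 0.439896 rad = 25.204°.
Then Δλ = atan2(-0.014679, 0.839821) = -0.017477 rad, from sin θ sin δ cos φ₁ over cos δ − sin φ₁ sin φ₂.
λ₂ = -113.924° + -1.001° = -114.925°.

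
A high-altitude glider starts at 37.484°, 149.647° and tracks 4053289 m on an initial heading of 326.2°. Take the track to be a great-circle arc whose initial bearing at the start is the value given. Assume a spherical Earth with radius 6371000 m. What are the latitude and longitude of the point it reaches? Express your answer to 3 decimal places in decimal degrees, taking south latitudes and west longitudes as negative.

δ = 4053289/6371000 = 0.636209 rad (36.4521°).
Converting: φ₁ = 0.654219 rad, θ = 5.693264 rad.
Destination latitude: φ₂ = arcsin( sin φ₁ cos δ + cos φ₁ sin δ cos θ ) = arcsin(0.881268) = 61.796°.
Δλ = atan2( sin θ sin δ cos φ₁ , cos δ − sin φ₁ sin φ₂ ) = atan2(-0.262278, 0.268067) = -0.774482 rad = -44.375°.
λ₂ = λ₁ + Δλ = 105.272°.

latitude 61.796°, longitude 105.272°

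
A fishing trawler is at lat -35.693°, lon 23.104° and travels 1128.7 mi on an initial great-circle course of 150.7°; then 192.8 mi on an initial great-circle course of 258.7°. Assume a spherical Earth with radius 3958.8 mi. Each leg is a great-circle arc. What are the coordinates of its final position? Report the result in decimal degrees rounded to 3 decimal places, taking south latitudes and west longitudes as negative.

latitude -49.854°, longitude 31.065°

Apply the spherical direct solution leg by leg, carrying full precision between legs.
Leg 1: from (-35.693°, 23.104°), δ = 1128.7/3958.8 = 0.285112 rad, θ = 150.7° → φ = -49.385°, λ = 35.311°.
Leg 2: from (-49.385°, 35.311°), δ = 192.8/3958.8 = 0.048702 rad, θ = 258.7° → φ = -49.854°, λ = 31.065°.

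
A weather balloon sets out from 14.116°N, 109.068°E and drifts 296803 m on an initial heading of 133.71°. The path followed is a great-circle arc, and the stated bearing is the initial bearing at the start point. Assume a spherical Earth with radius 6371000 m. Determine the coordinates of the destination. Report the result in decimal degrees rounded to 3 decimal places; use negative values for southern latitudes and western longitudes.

latitude 12.264°, longitude 111.042°

Central angle δ = d/R = 0.046587 rad.
Converting: φ₁ = 0.246371 rad, θ = 2.333680 rad.
sin φ₂ = sin φ₁ cos δ + cos φ₁ sin δ cos θ = (0.243886)(0.998915) + (0.969804)(0.046570)(-0.691009) = 0.212413
φ₂ = asin(0.212413) = 0.214044 rad = 12.264°.
For the longitude increment, Δλ = atan2( sin θ sin δ cos φ₁, cos δ − sin φ₁ sin φ₂ ) = atan2(0.032646, 0.947111) = 1.974°.
Hence λ₂ = 109.068° + 1.974° = 111.042°.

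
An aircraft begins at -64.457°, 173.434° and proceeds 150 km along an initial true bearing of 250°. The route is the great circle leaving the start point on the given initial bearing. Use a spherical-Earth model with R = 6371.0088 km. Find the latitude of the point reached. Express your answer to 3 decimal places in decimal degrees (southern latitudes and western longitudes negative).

Central angle δ = d/R = 0.023544 rad.
Start latitude φ₁ = -1.124987 rad; initial bearing θ = 4.363323 rad.
Applying the spherical law of cosines for sides, sin φ₂ = sin φ₁ cos δ + cos φ₁ sin δ cos θ = -0.905484, so φ₂ = -64.889°.
For the longitude increment, Δλ = atan2( sin θ sin δ cos φ₁, cos δ − sin φ₁ sin φ₂ ) = atan2(-0.009539, 0.182739) = -2.988°.
λ₂ = 173.434° + -2.988° = 170.446°.

latitude -64.889°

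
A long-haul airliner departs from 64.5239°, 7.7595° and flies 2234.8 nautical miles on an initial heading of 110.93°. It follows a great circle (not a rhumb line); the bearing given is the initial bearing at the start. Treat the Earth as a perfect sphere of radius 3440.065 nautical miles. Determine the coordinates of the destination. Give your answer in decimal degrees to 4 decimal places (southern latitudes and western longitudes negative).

Central angle δ = d/R = 0.649639 rad.
With φ₁ = 64.5239° = 1.126155 rad and θ = 110.93° = 1.936094 rad:
Destination latitude: φ₂ = arcsin( sin φ₁ cos δ + cos φ₁ sin δ cos θ ) = arcsin(0.625927) = 38.7503°.
Then Δλ = atan2(0.243020, 0.231237) = 0.810238 rad, from sin θ sin δ cos φ₁ over cos δ − sin φ₁ sin φ₂.
λ₂ = λ₁ + Δλ = 54.1827°.

latitude 38.7503°, longitude 54.1827°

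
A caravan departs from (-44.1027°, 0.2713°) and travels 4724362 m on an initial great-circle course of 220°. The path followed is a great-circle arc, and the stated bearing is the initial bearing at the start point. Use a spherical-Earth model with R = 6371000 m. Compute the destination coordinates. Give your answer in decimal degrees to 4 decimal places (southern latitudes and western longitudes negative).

Central angle δ = d/R = 0.741542 rad.
Converting: φ₁ = -0.769737 rad, θ = 3.839724 rad.
Destination latitude: φ₂ = arcsin( sin φ₁ cos δ + cos φ₁ sin δ cos θ ) = arcsin(-0.884757) = -62.2216°.
Then Δλ = atan2(-0.311764, 0.121685) = -1.198671 rad, from sin θ sin δ cos φ₁ over cos δ − sin φ₁ sin φ₂.
λ₂ = 0.2713° + -68.6788° = -68.4075°.

latitude -62.2216°, longitude -68.4075°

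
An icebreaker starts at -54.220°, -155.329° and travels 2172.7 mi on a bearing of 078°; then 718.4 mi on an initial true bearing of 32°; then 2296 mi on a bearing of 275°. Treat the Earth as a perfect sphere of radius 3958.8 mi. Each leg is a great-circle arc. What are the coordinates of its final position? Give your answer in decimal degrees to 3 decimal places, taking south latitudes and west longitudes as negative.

latitude -22.106°, longitude -144.084°

Apply the spherical direct solution leg by leg, carrying full precision between legs.
Leg 1: from (-54.220°, -155.329°), δ = 2172.7/3958.8 = 0.548828 rad, θ = 78° → φ = -38.955°, λ = -114.318°.
Leg 2: from (-38.955°, -114.318°), δ = 718.4/3958.8 = 0.181469 rad, θ = 32° → φ = -29.958°, λ = -107.981°.
Leg 3: from (-29.958°, -107.981°), δ = 2296/3958.8 = 0.579974 rad, θ = 275° → φ = -22.106°, λ = -144.084°.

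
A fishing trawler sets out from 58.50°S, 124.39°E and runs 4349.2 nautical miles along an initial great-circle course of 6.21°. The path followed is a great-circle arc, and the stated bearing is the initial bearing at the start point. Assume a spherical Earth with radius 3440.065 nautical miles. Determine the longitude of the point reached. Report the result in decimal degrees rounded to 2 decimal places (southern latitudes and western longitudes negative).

Angular distance δ = d/R = 4349.2 / 3440.065 = 1.264278 rad.
Converting: φ₁ = -1.021018 rad, θ = 0.108385 rad.
Destination latitude: φ₂ = arcsin( sin φ₁ cos δ + cos φ₁ sin δ cos θ ) = arcsin(0.237946) = 13.77°.
Then Δλ = atan2(0.053886, 0.504623) = 0.106381 rad, from sin θ sin δ cos φ₁ over cos δ − sin φ₁ sin φ₂.
λ₂ = λ₁ + Δλ = 130.49°.

longitude 130.49°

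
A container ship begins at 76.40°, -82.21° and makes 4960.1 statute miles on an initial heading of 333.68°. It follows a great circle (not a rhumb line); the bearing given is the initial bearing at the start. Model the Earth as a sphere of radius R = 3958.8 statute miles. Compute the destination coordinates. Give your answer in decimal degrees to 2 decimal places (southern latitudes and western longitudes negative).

δ = 4960.1/3958.8 = 1.252930 rad (71.7876°).
Converting: φ₁ = 1.333432 rad, θ = 5.823815 rad.
Applying the spherical law of cosines for sides, sin φ₂ = sin φ₁ cos δ + cos φ₁ sin δ cos θ = 0.503984, so φ₂ = 30.26°.
Then Δλ = atan2(-0.099035, -0.177312) = -2.632219 rad, from sin θ sin δ cos φ₁ over cos δ − sin φ₁ sin φ₂.
λ₂ = -82.21° + -150.82° = -233.03°, normalized to (−180°, 180°] → 126.97°.

latitude 30.26°, longitude 126.97°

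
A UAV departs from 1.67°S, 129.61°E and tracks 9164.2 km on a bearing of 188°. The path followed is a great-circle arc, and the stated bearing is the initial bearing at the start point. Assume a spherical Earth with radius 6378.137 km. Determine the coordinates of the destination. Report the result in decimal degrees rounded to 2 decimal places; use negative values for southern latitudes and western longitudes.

δ = 9164.2/6378.137 = 1.436815 rad (82.3234°).
With φ₁ = -1.67° = -0.029147 rad and θ = 188° = 3.281219 rad:
Applying the spherical law of cosines for sides, sin φ₂ = sin φ₁ cos δ + cos φ₁ sin δ cos θ = -0.984869, so φ₂ = -80.02°.
For the longitude increment, Δλ = atan2( sin θ sin δ cos φ₁, cos δ − sin φ₁ sin φ₂ ) = atan2(-0.137867, 0.104879) = -52.74°.
λ₂ = λ₁ + Δλ = 76.87°.

latitude -80.02°, longitude 76.87°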